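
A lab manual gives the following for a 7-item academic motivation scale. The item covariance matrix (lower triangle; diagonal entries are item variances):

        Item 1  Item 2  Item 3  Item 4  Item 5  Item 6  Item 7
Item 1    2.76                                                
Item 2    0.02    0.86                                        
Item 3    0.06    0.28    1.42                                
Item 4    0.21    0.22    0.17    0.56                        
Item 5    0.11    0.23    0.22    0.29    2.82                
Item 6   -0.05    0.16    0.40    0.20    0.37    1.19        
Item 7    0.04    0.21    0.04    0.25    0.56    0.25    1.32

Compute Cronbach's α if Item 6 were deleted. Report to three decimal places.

Cronbach's α = 0.449

Remaining items: Item 1, Item 2, Item 3, Item 4, Item 5, Item 7 (k = 6).
Σσ²ᵢ = 2.76 + 0.86 + 1.42 + 0.56 + 2.82 + 1.32 = 9.74
Var(T) = 9.74 + 2 × 2.91 = 15.56
α (item deleted) = (6/5)·(1 − 9.74/15.56) = 0.449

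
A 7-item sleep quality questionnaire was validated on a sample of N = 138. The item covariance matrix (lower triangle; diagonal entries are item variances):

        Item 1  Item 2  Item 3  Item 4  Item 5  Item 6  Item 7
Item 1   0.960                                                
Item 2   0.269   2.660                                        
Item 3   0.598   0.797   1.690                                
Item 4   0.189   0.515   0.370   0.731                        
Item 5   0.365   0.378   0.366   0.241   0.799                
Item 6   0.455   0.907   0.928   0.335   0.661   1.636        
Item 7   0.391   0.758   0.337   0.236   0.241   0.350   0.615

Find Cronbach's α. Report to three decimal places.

ΣVar(i) = 0.960 + 2.660 + 1.690 + 0.731 + 0.799 + 1.636 + 0.615 = 9.091
Sum of the distinct covariances = 9.687
Var(T) = 9.091 + 2 × 9.687 = 28.465
α = (k/(k−1))·(1 − ΣVar(i)/Var(T)) = (7/6)·(1 − 9.091/28.465) = 0.794

Cronbach's α = 0.794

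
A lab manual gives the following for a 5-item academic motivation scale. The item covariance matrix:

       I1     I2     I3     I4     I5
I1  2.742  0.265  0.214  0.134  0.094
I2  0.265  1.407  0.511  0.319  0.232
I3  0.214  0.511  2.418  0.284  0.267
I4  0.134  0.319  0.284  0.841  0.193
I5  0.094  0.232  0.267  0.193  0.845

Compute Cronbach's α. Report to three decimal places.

α = 0.473

ΣVar(i) = 2.742 + 1.407 + 2.418 + 0.841 + 0.845 = 8.253
Sum of the distinct covariances = 2.513
total variance = 8.253 + 2 × 2.513 = 13.279
α = (k/(k−1))·(1 − ΣVar(i)/total variance) = (5/4)·(1 − 8.253/13.279) = 0.473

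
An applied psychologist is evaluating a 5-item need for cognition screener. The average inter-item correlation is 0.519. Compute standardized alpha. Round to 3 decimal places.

standardized alpha = 0.844

Standardized α = k·r̄ / (1 + (k−1)·r̄) = 5 × 0.519 / (1 + 4 × 0.519)
  = 2.5950 / 3.0760 = 0.844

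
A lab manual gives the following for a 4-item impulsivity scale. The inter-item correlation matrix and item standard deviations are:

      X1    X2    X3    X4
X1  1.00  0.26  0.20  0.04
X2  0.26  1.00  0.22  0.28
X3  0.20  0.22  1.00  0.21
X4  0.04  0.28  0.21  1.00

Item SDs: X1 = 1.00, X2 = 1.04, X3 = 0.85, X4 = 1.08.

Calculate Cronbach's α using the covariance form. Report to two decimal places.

Cronbach's α = 0.50

Σσ²ᵢ = 1.00² + 1.04² + 0.85² + 1.08² = 3.9705
Covariances σ_ij = r_ij · s_i · s_j:
  σ(X1,X2) = 0.26 × 1.00 × 1.04 = 0.2704
  σ(X1,X3) = 0.20 × 1.00 × 0.85 = 0.1700
  σ(X1,X4) = 0.04 × 1.00 × 1.08 = 0.0432
  σ(X2,X3) = 0.22 × 1.04 × 0.85 = 0.1945
  σ(X2,X4) = 0.28 × 1.04 × 1.08 = 0.3145
  σ(X3,X4) = 0.21 × 0.85 × 1.08 = 0.1928
σ²_T = Σσ²ᵢ + 2·Σσ_ij = 3.9705 + 2 × 1.1854 = 6.3413
α = (4/3)·(1 − 3.9705/6.3413) = 0.50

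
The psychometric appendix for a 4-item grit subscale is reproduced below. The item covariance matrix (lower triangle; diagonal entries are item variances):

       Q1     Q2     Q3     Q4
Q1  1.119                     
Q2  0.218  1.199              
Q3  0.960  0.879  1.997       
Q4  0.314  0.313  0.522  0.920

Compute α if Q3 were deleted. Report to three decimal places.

α = 0.514

Remaining items: Q1, Q2, Q4 (k = 3).
sum of item variances = 1.119 + 1.199 + 0.920 = 3.238
σ²_T = 3.238 + 2 × 0.845 = 4.928
α (item deleted) = (3/2)·(1 − 3.238/4.928) = 0.514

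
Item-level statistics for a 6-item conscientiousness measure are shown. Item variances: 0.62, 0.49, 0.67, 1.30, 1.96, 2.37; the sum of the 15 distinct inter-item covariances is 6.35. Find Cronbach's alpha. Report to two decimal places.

Σσᵢ² = 0.62 + 0.49 + 0.67 + 1.30 + 1.96 + 2.37 = 7.41
Sum of distinct covariances = 6.35
σ²_T = Σσᵢ² + 2·Σcov = 7.41 + 2 × 6.35 = 20.11
α = (6/5)·(1 − 7.41/20.11) = 0.76

Cronbach's alpha = 0.76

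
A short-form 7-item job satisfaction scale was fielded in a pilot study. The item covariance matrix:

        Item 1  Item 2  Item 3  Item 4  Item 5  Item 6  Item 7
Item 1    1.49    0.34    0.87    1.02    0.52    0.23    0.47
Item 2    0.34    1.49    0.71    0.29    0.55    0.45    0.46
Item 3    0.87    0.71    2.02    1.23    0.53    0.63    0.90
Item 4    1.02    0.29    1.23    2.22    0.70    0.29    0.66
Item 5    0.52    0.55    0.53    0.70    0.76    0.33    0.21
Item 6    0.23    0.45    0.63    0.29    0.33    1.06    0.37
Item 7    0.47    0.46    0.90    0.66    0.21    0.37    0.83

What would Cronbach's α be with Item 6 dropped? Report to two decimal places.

α = 0.82

Remaining items: Item 1, Item 2, Item 3, Item 4, Item 5, Item 7 (k = 6).
sum of item variances = 1.49 + 1.49 + 2.02 + 2.22 + 0.76 + 0.83 = 8.81
total variance = 8.81 + 2 × 9.46 = 27.73
α (item deleted) = (6/5)·(1 − 8.81/27.73) = 0.82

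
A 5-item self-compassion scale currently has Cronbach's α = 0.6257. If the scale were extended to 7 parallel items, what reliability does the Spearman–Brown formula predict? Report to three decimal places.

Length factor m = 7/5 = 1.4000
α' = m·α / (1 + (m−1)·α)
   = 7/5 × 0.6257 / (1 + (7/5 − 1) × 0.6257)
   = 0.8760 / 1.2503 = 0.701

predicted reliability = 0.701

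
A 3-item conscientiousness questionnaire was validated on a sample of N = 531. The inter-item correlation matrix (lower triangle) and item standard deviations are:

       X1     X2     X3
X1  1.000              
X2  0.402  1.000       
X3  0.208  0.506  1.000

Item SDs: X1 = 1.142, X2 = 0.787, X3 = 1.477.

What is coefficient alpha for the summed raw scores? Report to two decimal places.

coefficient alpha = 0.58

Σσ²ᵢ = 1.142² + 0.787² + 1.477² = 4.1051
Covariances σ_ij = r_ij · s_i · s_j:
  σ(X1,X2) = 0.402 × 1.142 × 0.787 = 0.3613
  σ(X1,X3) = 0.208 × 1.142 × 1.477 = 0.3508
  σ(X2,X3) = 0.506 × 0.787 × 1.477 = 0.5882
σ²_T = Σσ²ᵢ + 2·Σσ_ij = 4.1051 + 2 × 1.3003 = 6.7057
α = (3/2)·(1 − 4.1051/6.7057) = 0.58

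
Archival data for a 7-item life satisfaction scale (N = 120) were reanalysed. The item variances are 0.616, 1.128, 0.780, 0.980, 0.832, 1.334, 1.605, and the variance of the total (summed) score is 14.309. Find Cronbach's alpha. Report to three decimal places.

α = 0.574

sum of item variances = 0.616 + 1.128 + 0.780 + 0.980 + 0.832 + 1.334 + 1.605 = 7.275
α = (k/(k−1))·(1 − sum of item variances/σ²_T) = (7/6)·(1 − 7.275/14.309) = 0.574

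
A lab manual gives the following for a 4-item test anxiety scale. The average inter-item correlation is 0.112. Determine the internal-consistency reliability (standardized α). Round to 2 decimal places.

α = 0.34

Standardized α = k·r̄ / (1 + (k−1)·r̄) = 4 × 0.112 / (1 + 3 × 0.112)
  = 0.4480 / 1.3360 = 0.34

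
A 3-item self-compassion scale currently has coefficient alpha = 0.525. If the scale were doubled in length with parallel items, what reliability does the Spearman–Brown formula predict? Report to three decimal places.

Length factor m = 2
α' = m·α / (1 + (m−1)·α)
   = 2 × 0.525 / (1 + (2 − 1) × 0.525)
   = 1.0500 / 1.5250 = 0.689

predicted reliability = 0.689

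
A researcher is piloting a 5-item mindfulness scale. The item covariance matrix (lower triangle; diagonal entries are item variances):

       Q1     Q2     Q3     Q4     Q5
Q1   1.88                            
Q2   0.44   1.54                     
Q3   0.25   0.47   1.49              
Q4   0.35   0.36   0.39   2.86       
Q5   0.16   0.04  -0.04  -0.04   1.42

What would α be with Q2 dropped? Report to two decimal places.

Remaining items: Q1, Q3, Q4, Q5 (k = 4).
Σσ²ᵢ = 1.88 + 1.49 + 2.86 + 1.42 = 7.65
σ²_T = 7.65 + 2 × 1.07 = 9.79
α (item deleted) = (4/3)·(1 − 7.65/9.79) = 0.29

α = 0.29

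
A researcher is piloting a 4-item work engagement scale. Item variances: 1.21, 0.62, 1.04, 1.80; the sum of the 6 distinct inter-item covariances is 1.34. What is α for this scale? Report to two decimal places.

α = 0.49

ΣVar(i) = 1.21 + 0.62 + 1.04 + 1.80 = 4.67
Sum of distinct covariances = 1.34
σ²_total = ΣVar(i) + 2·Σcov = 4.67 + 2 × 1.34 = 7.35
α = (4/3)·(1 − 4.67/7.35) = 0.49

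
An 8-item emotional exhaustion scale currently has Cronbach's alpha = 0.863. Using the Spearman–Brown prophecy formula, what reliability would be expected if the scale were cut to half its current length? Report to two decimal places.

Length factor m = 1/2
α' = m·α / (1 − (1−m)·α)
   = 1/2 × 0.863 / (1 − (1 − 1/2) × 0.863)
   = 0.4315 / 0.5685 = 0.76

predicted reliability = 0.76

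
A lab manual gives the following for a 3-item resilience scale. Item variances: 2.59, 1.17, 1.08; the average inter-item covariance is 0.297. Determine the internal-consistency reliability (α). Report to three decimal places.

ΣVar(i) = 2.59 + 1.17 + 1.08 = 4.84
Sum of the 3 distinct covariances = 3 × 0.297 = 0.891
σ²_total = ΣVar(i) + 2·Σcov = 4.84 + 2 × 0.891 = 6.622
α = (3/2)·(1 − 4.84/6.622) = 0.404

α = 0.404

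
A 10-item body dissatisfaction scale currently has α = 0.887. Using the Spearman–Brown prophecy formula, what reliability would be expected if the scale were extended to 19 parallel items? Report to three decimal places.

predicted reliability = 0.937

Length factor m = 19/10 = 1.9000
α' = m·α / (1 + (m−1)·α)
   = 19/10 × 0.887 / (1 + (19/10 − 1) × 0.887)
   = 1.6853 / 1.7983 = 0.937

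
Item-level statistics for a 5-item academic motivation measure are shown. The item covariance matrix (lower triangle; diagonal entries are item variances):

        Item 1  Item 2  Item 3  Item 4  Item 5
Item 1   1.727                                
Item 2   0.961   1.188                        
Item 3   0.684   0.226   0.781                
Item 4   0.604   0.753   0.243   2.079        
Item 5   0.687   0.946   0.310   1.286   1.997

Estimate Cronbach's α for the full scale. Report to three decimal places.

sum of item variances = 1.727 + 1.188 + 0.781 + 2.079 + 1.997 = 7.772
Sum of off-diagonal covariances = 6.700
total variance = 7.772 + 2 × 6.700 = 21.172
α = (k/(k−1))·(1 − sum of item variances/total variance) = (5/4)·(1 − 7.772/21.172) = 0.791

Cronbach's α = 0.791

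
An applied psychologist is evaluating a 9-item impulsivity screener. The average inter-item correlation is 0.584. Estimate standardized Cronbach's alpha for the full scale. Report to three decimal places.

Standardized α = k·r̄ / (1 + (k−1)·r̄) = 9 × 0.584 / (1 + 8 × 0.584)
  = 5.2560 / 5.6720 = 0.927

α = 0.927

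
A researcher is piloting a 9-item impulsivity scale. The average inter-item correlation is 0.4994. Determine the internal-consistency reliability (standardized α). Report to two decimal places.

α = 0.90

Standardized α = k·r̄ / (1 + (k−1)·r̄) = 9 × 0.4994 / (1 + 8 × 0.4994)
  = 4.4946 / 4.9952 = 0.90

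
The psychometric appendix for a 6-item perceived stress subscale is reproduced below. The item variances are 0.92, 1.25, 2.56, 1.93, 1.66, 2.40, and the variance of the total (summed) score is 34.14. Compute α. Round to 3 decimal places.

sum of item variances = 0.92 + 1.25 + 2.56 + 1.93 + 1.66 + 2.40 = 10.72
α = (k/(k−1))·(1 − sum of item variances/σ²_total) = (6/5)·(1 − 10.72/34.14) = 0.823

α = 0.823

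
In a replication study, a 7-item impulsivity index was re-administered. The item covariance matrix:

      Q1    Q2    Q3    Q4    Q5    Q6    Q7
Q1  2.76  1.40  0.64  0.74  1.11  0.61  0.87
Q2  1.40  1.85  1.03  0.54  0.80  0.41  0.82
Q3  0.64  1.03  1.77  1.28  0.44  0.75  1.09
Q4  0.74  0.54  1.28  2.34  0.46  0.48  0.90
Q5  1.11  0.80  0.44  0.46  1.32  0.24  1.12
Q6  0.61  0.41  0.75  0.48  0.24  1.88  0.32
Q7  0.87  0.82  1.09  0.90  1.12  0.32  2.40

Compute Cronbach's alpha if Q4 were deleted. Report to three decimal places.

Cronbach's alpha = 0.793

Remaining items: Q1, Q2, Q3, Q5, Q6, Q7 (k = 6).
sum of item variances = 2.76 + 1.85 + 1.77 + 1.32 + 1.88 + 2.40 = 11.98
σ²_total = 11.98 + 2 × 11.65 = 35.28
α (item deleted) = (6/5)·(1 − 11.98/35.28) = 0.793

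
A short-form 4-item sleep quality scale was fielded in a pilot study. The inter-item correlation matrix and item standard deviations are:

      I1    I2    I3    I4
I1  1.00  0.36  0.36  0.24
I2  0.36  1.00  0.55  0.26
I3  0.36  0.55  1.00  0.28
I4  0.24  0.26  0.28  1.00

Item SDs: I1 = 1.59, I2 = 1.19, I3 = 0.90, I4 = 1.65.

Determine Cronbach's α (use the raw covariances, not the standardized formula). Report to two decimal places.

Σσ²ᵢ = 1.59² + 1.19² + 0.90² + 1.65² = 7.4767
Covariances σ_ij = r_ij · s_i · s_j:
  σ(I1,I2) = 0.36 × 1.59 × 1.19 = 0.6812
  σ(I1,I3) = 0.36 × 1.59 × 0.90 = 0.5152
  σ(I1,I4) = 0.24 × 1.59 × 1.65 = 0.6296
  σ(I2,I3) = 0.55 × 1.19 × 0.90 = 0.5890
  σ(I2,I4) = 0.26 × 1.19 × 1.65 = 0.5105
  σ(I3,I4) = 0.28 × 0.90 × 1.65 = 0.4158
σ²_T = Σσ²ᵢ + 2·Σσ_ij = 7.4767 + 2 × 3.3413 = 14.1593
α = (4/3)·(1 − 7.4767/14.1593) = 0.63

Cronbach's α = 0.63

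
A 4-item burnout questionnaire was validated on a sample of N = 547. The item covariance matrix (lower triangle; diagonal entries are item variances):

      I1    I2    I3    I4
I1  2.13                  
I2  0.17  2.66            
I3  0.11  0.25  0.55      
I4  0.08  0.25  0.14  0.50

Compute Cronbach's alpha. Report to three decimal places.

ΣVar(i) = 2.13 + 2.66 + 0.55 + 0.50 = 5.84
Sum of off-diagonal covariances = 1.00
σ²_total = 5.84 + 2 × 1.00 = 7.84
α = (k/(k−1))·(1 − ΣVar(i)/σ²_total) = (4/3)·(1 − 5.84/7.84) = 0.340

Cronbach's alpha = 0.340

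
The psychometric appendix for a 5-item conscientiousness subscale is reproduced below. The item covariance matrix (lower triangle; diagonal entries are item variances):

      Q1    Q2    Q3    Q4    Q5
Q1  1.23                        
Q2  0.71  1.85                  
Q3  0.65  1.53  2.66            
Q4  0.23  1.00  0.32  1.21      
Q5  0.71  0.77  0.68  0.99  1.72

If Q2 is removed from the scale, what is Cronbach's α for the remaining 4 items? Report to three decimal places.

Remaining items: Q1, Q3, Q4, Q5 (k = 4).
Σσ²ᵢ = 1.23 + 2.66 + 1.21 + 1.72 = 6.82
σ²_T = 6.82 + 2 × 3.58 = 13.98
α (item deleted) = (4/3)·(1 − 6.82/13.98) = 0.683

α = 0.683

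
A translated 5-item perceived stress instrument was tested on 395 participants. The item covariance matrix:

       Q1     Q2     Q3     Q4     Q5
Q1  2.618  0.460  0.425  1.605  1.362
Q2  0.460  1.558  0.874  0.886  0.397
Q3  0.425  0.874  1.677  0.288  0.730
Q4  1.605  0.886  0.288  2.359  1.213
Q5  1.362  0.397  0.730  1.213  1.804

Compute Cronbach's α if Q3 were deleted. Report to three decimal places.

Cronbach's α = 0.782

Remaining items: Q1, Q2, Q4, Q5 (k = 4).
sum of item variances = 2.618 + 1.558 + 2.359 + 1.804 = 8.339
total variance = 8.339 + 2 × 5.923 = 20.185
α (item deleted) = (4/3)·(1 − 8.339/20.185) = 0.782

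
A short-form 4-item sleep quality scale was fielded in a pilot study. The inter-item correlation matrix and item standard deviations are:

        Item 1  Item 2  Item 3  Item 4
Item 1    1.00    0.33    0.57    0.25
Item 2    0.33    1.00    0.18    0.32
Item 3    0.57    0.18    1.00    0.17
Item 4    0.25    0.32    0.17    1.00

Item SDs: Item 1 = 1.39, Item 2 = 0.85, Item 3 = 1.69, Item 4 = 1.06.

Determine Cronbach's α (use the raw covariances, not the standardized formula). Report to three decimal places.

Σσ²ᵢ = 1.39² + 0.85² + 1.69² + 1.06² = 6.6343
Covariances σ_ij = r_ij · s_i · s_j:
  σ(Item 1,Item 2) = 0.33 × 1.39 × 0.85 = 0.3899
  σ(Item 1,Item 3) = 0.57 × 1.39 × 1.69 = 1.3390
  σ(Item 1,Item 4) = 0.25 × 1.39 × 1.06 = 0.3684
  σ(Item 2,Item 3) = 0.18 × 0.85 × 1.69 = 0.2586
  σ(Item 2,Item 4) = 0.32 × 0.85 × 1.06 = 0.2883
  σ(Item 3,Item 4) = 0.17 × 1.69 × 1.06 = 0.3045
σ²_T = Σσ²ᵢ + 2·Σσ_ij = 6.6343 + 2 × 2.9487 = 12.5317
α = (4/3)·(1 − 6.6343/12.5317) = 0.627

Cronbach's α = 0.627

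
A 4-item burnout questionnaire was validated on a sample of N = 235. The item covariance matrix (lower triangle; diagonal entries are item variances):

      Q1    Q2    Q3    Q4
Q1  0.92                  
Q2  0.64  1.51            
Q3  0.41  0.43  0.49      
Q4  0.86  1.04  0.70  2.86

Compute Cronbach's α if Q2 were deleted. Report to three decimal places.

Remaining items: Q1, Q3, Q4 (k = 3).
Σσ²ᵢ = 0.92 + 0.49 + 2.86 = 4.27
σ²_T = 4.27 + 2 × 1.97 = 8.21
α (item deleted) = (3/2)·(1 − 4.27/8.21) = 0.720

Cronbach's α = 0.720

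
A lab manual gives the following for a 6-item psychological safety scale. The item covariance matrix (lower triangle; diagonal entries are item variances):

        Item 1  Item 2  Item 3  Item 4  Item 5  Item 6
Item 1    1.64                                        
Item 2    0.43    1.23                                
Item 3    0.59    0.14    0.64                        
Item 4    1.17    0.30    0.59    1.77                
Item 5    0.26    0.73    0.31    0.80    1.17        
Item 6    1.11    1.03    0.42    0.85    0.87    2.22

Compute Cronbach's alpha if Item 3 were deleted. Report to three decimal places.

Remaining items: Item 1, Item 2, Item 4, Item 5, Item 6 (k = 5).
sum of item variances = 1.64 + 1.23 + 1.77 + 1.17 + 2.22 = 8.03
σ²_T = 8.03 + 2 × 7.55 = 23.13
α (item deleted) = (5/4)·(1 − 8.03/23.13) = 0.816

Cronbach's alpha = 0.816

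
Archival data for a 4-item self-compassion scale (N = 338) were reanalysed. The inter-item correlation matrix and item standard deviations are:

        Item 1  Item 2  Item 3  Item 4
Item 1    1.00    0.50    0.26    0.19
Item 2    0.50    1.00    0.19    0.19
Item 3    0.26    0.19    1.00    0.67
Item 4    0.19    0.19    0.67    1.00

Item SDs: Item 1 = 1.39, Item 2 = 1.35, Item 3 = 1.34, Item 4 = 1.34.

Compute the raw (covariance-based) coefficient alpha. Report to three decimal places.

Σσ²ᵢ = 1.39² + 1.35² + 1.34² + 1.34² = 7.3458
Covariances σ_ij = r_ij · s_i · s_j:
  σ(Item 1,Item 2) = 0.50 × 1.39 × 1.35 = 0.9383
  σ(Item 1,Item 3) = 0.26 × 1.39 × 1.34 = 0.4843
  σ(Item 1,Item 4) = 0.19 × 1.39 × 1.34 = 0.3539
  σ(Item 2,Item 3) = 0.19 × 1.35 × 1.34 = 0.3437
  σ(Item 2,Item 4) = 0.19 × 1.35 × 1.34 = 0.3437
  σ(Item 3,Item 4) = 0.67 × 1.34 × 1.34 = 1.2031
σ²_T = Σσ²ᵢ + 2·Σσ_ij = 7.3458 + 2 × 3.6670 = 14.6798
α = (4/3)·(1 − 7.3458/14.6798) = 0.666

coefficient alpha = 0.666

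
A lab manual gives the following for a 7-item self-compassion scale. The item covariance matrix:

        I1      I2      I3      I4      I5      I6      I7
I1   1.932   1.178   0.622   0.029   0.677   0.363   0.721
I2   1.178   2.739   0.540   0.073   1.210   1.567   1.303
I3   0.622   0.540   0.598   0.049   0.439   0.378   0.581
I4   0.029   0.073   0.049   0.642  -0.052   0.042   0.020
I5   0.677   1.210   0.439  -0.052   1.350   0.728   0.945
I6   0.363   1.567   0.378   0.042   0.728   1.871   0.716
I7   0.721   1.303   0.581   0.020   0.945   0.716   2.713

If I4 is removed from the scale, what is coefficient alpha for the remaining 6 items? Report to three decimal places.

Remaining items: I1, I2, I3, I5, I6, I7 (k = 6).
sum of item variances = 1.932 + 2.739 + 0.598 + 1.350 + 1.871 + 2.713 = 11.203
total variance = 11.203 + 2 × 11.968 = 35.139
α (item deleted) = (6/5)·(1 − 11.203/35.139) = 0.817

coefficient alpha = 0.817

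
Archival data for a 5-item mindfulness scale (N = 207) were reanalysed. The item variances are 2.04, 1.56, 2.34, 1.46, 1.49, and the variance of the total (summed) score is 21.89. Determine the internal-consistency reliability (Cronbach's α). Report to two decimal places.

ΣVar(i) = 2.04 + 1.56 + 2.34 + 1.46 + 1.49 = 8.89
α = (k/(k−1))·(1 − ΣVar(i)/total variance) = (5/4)·(1 − 8.89/21.89) = 0.74

α = 0.74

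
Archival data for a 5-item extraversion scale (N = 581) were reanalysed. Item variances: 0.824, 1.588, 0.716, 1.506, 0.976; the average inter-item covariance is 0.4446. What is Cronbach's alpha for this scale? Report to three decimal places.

sum of item variances = 0.824 + 1.588 + 0.716 + 1.506 + 0.976 = 5.610
Sum of the 10 distinct covariances = 10 × 0.4446 = 4.4460
σ²_total = sum of item variances + 2·Σcov = 5.610 + 2 × 4.4460 = 14.5020
α = (5/4)·(1 − 5.610/14.5020) = 0.766

Cronbach's alpha = 0.766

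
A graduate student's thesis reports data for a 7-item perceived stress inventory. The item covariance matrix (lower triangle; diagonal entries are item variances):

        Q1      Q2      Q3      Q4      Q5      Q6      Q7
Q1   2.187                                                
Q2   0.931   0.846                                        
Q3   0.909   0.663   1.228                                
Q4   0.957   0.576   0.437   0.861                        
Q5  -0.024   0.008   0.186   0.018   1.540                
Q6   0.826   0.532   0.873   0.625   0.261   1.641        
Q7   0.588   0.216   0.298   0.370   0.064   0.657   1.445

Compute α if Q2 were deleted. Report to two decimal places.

α = 0.74

Remaining items: Q1, Q3, Q4, Q5, Q6, Q7 (k = 6).
ΣVar(i) = 2.187 + 1.228 + 0.861 + 1.540 + 1.641 + 1.445 = 8.902
total variance = 8.902 + 2 × 7.045 = 22.992
α (item deleted) = (6/5)·(1 − 8.902/22.992) = 0.74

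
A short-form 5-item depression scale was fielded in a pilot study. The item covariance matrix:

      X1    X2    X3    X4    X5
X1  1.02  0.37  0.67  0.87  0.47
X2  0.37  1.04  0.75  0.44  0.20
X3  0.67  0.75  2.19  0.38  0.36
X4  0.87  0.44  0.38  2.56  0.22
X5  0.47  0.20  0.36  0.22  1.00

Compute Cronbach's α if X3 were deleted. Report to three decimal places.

Remaining items: X1, X2, X4, X5 (k = 4).
sum of item variances = 1.02 + 1.04 + 2.56 + 1.00 = 5.62
Var(T) = 5.62 + 2 × 2.57 = 10.76
α (item deleted) = (4/3)·(1 − 5.62/10.76) = 0.637

Cronbach's α = 0.637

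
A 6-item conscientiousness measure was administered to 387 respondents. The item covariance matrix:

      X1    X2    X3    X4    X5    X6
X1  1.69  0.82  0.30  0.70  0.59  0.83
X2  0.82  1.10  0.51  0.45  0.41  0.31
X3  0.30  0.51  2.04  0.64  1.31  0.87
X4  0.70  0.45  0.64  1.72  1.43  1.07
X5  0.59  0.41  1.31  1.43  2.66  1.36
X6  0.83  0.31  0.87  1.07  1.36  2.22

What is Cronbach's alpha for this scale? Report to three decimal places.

Cronbach's alpha = 0.804

sum of item variances = 1.69 + 1.10 + 2.04 + 1.72 + 2.66 + 2.22 = 11.43
Sum of the distinct covariances = 11.60
σ²_T = 11.43 + 2 × 11.60 = 34.63
α = (k/(k−1))·(1 − sum of item variances/σ²_T) = (6/5)·(1 − 11.43/34.63) = 0.804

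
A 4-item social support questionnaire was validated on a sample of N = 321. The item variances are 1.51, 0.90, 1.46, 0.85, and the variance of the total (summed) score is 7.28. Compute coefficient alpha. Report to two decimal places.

α = 0.47

Σσ²ᵢ = 1.51 + 0.90 + 1.46 + 0.85 = 4.72
α = (k/(k−1))·(1 − Σσ²ᵢ/Var(T)) = (4/3)·(1 − 4.72/7.28) = 0.47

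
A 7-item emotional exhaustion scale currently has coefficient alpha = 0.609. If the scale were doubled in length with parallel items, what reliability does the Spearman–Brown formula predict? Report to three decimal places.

predicted reliability = 0.757

Length factor m = 2
α' = m·α / (1 + (m−1)·α)
   = 2 × 0.609 / (1 + (2 − 1) × 0.609)
   = 1.2180 / 1.6090 = 0.757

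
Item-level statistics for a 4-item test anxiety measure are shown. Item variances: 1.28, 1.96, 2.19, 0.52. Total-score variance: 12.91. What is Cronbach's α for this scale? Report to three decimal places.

α = 0.719

sum of item variances = 1.28 + 1.96 + 2.19 + 0.52 = 5.95
α = (k/(k−1))·(1 − sum of item variances/total variance) = (4/3)·(1 − 5.95/12.91) = 0.719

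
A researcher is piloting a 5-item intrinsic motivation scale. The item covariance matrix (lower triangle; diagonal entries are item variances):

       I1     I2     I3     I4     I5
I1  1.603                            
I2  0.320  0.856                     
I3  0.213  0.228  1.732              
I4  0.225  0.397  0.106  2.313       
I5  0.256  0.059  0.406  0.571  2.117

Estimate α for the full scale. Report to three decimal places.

Σσ²ᵢ = 1.603 + 0.856 + 1.732 + 2.313 + 2.117 = 8.621
Sum of the distinct covariances = 2.781
Var(T) = 8.621 + 2 × 2.781 = 14.183
α = (k/(k−1))·(1 − Σσ²ᵢ/Var(T)) = (5/4)·(1 − 8.621/14.183) = 0.490

α = 0.490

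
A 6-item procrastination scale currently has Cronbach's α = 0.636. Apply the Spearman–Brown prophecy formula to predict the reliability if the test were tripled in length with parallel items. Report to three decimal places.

predicted reliability = 0.840

Length factor m = 3
α' = m·α / (1 + (m−1)·α)
   = 3 × 0.636 / (1 + (3 − 1) × 0.636)
   = 1.9080 / 2.2720 = 0.840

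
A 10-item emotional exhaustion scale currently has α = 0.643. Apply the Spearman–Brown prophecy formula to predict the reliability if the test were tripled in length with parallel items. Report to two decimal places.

Length factor m = 3
α' = m·α / (1 + (m−1)·α)
   = 3 × 0.643 / (1 + (3 − 1) × 0.643)
   = 1.9290 / 2.2860 = 0.84

predicted reliability = 0.84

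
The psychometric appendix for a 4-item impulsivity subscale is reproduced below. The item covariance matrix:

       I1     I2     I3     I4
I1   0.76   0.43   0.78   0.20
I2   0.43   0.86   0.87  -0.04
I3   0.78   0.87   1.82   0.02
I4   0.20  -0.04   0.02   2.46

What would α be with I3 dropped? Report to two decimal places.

Remaining items: I1, I2, I4 (k = 3).
Σσ²ᵢ = 0.76 + 0.86 + 2.46 = 4.08
total variance = 4.08 + 2 × 0.59 = 5.26
α (item deleted) = (3/2)·(1 − 4.08/5.26) = 0.34

α = 0.34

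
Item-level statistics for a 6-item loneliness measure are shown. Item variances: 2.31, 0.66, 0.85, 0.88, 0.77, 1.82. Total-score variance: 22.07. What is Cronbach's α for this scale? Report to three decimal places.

Σσ²ᵢ = 2.31 + 0.66 + 0.85 + 0.88 + 0.77 + 1.82 = 7.29
α = (k/(k−1))·(1 − Σσ²ᵢ/total variance) = (6/5)·(1 − 7.29/22.07) = 0.804

α = 0.804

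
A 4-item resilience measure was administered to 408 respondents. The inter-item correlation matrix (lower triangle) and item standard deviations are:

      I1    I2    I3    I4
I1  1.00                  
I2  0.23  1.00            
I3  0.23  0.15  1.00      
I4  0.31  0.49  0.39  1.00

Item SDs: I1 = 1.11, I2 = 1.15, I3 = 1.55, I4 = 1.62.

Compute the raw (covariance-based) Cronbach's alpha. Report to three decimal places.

Σσ²ᵢ = 1.11² + 1.15² + 1.55² + 1.62² = 7.5815
Covariances σ_ij = r_ij · s_i · s_j:
  σ(I1,I2) = 0.23 × 1.11 × 1.15 = 0.2936
  σ(I1,I3) = 0.23 × 1.11 × 1.55 = 0.3957
  σ(I1,I4) = 0.31 × 1.11 × 1.62 = 0.5574
  σ(I2,I3) = 0.15 × 1.15 × 1.55 = 0.2674
  σ(I2,I4) = 0.49 × 1.15 × 1.62 = 0.9129
  σ(I3,I4) = 0.39 × 1.55 × 1.62 = 0.9793
σ²_T = Σσ²ᵢ + 2·Σσ_ij = 7.5815 + 2 × 3.4063 = 14.3941
α = (4/3)·(1 − 7.5815/14.3941) = 0.631

Cronbach's alpha = 0.631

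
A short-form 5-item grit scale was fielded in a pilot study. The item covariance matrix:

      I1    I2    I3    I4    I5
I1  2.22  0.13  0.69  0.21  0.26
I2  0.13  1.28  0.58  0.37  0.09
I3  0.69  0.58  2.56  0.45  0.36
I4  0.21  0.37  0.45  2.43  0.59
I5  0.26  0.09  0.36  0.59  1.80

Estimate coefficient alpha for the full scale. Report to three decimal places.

Σσᵢ² = 2.22 + 1.28 + 2.56 + 2.43 + 1.80 = 10.29
Sum of off-diagonal covariances = 3.73
total variance = 10.29 + 2 × 3.73 = 17.75
α = (k/(k−1))·(1 − Σσᵢ²/total variance) = (5/4)·(1 − 10.29/17.75) = 0.525

coefficient alpha = 0.525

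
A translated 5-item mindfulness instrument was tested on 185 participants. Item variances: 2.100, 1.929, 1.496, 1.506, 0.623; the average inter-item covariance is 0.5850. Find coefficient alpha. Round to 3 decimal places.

sum of item variances = 2.100 + 1.929 + 1.496 + 1.506 + 0.623 = 7.654
Sum of the 10 distinct covariances = 10 × 0.5850 = 5.8500
σ²_T = sum of item variances + 2·Σcov = 7.654 + 2 × 5.8500 = 19.3540
α = (5/4)·(1 − 7.654/19.3540) = 0.756

α = 0.756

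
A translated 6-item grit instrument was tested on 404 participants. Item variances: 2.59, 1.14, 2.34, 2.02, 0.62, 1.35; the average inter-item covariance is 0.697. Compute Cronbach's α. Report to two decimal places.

α = 0.81

ΣVar(i) = 2.59 + 1.14 + 2.34 + 2.02 + 0.62 + 1.35 = 10.06
Sum of the 15 distinct covariances = 15 × 0.697 = 10.455
Var(T) = ΣVar(i) + 2·Σcov = 10.06 + 2 × 10.455 = 30.970
α = (6/5)·(1 − 10.06/30.970) = 0.81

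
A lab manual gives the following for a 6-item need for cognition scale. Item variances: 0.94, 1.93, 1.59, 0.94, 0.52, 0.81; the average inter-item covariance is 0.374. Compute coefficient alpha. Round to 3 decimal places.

Σσ²ᵢ = 0.94 + 1.93 + 1.59 + 0.94 + 0.52 + 0.81 = 6.73
Sum of the 15 distinct covariances = 15 × 0.374 = 5.610
σ²_total = Σσ²ᵢ + 2·Σcov = 6.73 + 2 × 5.610 = 17.950
α = (6/5)·(1 − 6.73/17.950) = 0.750

α = 0.750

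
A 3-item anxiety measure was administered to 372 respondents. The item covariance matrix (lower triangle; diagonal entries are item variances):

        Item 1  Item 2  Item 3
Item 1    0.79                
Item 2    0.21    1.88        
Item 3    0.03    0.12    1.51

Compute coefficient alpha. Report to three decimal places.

Σσᵢ² = 0.79 + 1.88 + 1.51 = 4.18
Sum of off-diagonal covariances = 0.36
total variance = 4.18 + 2 × 0.36 = 4.90
α = (k/(k−1))·(1 − Σσᵢ²/total variance) = (3/2)·(1 − 4.18/4.90) = 0.220

coefficient alpha = 0.220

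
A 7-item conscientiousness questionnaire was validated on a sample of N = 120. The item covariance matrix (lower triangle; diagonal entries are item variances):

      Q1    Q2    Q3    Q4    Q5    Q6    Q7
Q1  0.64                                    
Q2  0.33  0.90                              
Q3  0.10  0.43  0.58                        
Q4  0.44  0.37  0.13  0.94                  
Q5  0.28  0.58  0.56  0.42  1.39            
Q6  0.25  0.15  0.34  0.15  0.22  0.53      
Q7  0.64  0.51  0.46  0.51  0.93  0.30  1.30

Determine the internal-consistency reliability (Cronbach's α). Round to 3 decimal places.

Cronbach's α = 0.841

Σσᵢ² = 0.64 + 0.90 + 0.58 + 0.94 + 1.39 + 0.53 + 1.30 = 6.28
Sum of the distinct covariances = 8.10
σ²_total = 6.28 + 2 × 8.10 = 22.48
α = (k/(k−1))·(1 − Σσᵢ²/σ²_total) = (7/6)·(1 − 6.28/22.48) = 0.841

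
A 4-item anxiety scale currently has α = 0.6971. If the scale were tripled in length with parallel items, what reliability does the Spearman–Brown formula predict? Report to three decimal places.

predicted reliability = 0.873

Length factor m = 3
α' = m·α / (1 + (m−1)·α)
   = 3 × 0.6971 / (1 + (3 − 1) × 0.6971)
   = 2.0913 / 2.3942 = 0.873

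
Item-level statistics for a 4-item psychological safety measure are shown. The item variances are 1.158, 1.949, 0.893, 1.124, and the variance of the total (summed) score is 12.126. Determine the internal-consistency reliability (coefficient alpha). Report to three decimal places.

Σσ²ᵢ = 1.158 + 1.949 + 0.893 + 1.124 = 5.124
α = (k/(k−1))·(1 − Σσ²ᵢ/Var(T)) = (4/3)·(1 − 5.124/12.126) = 0.770

α = 0.770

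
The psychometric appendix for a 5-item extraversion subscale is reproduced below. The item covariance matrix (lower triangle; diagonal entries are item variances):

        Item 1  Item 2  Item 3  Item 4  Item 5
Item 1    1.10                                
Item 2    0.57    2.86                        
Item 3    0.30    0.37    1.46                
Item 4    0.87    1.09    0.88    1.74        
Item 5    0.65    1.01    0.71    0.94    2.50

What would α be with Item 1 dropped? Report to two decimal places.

Remaining items: Item 2, Item 3, Item 4, Item 5 (k = 4).
Σσ²ᵢ = 2.86 + 1.46 + 1.74 + 2.50 = 8.56
σ²_total = 8.56 + 2 × 5.00 = 18.56
α (item deleted) = (4/3)·(1 − 8.56/18.56) = 0.72

α = 0.72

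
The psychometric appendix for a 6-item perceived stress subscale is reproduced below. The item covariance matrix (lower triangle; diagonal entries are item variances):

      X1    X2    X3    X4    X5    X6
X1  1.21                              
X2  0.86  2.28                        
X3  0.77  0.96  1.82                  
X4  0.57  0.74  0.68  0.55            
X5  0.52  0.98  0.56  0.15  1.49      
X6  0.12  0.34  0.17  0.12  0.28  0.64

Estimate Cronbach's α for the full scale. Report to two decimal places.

Cronbach's α = 0.79

Σσᵢ² = 1.21 + 2.28 + 1.82 + 0.55 + 1.49 + 0.64 = 7.99
Sum of off-diagonal covariances = 7.82
σ²_T = 7.99 + 2 × 7.82 = 23.63
α = (k/(k−1))·(1 − Σσᵢ²/σ²_T) = (6/5)·(1 − 7.99/23.63) = 0.79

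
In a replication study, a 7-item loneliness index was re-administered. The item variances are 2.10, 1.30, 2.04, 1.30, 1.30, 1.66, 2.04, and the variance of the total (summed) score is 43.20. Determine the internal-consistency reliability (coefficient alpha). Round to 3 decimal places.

coefficient alpha = 0.850

sum of item variances = 2.10 + 1.30 + 2.04 + 1.30 + 1.30 + 1.66 + 2.04 = 11.74
α = (k/(k−1))·(1 − sum of item variances/total variance) = (7/6)·(1 − 11.74/43.20) = 0.850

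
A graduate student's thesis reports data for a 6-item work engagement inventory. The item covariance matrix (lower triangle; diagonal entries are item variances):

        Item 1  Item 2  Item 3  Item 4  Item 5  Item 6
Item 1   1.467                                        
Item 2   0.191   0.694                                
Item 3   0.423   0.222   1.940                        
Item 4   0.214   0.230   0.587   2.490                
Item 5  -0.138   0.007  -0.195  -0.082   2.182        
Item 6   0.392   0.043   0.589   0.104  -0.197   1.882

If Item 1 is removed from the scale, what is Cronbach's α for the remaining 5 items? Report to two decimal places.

Remaining items: Item 2, Item 3, Item 4, Item 5, Item 6 (k = 5).
sum of item variances = 0.694 + 1.940 + 2.490 + 2.182 + 1.882 = 9.188
total variance = 9.188 + 2 × 1.308 = 11.804
α (item deleted) = (5/4)·(1 − 9.188/11.804) = 0.28

α = 0.28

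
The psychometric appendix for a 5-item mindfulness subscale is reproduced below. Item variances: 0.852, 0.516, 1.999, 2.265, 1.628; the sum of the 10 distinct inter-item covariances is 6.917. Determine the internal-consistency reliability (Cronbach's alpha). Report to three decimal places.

ΣVar(i) = 0.852 + 0.516 + 1.999 + 2.265 + 1.628 = 7.260
Sum of distinct covariances = 6.917
σ²_total = ΣVar(i) + 2·Σcov = 7.260 + 2 × 6.917 = 21.094
α = (5/4)·(1 − 7.260/21.094) = 0.820

Cronbach's alpha = 0.820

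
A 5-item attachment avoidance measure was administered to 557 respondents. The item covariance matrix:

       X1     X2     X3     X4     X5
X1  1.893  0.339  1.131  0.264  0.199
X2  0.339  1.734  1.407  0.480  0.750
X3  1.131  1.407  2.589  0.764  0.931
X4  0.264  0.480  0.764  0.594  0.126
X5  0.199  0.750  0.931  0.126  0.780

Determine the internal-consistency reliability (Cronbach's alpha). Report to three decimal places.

sum of item variances = 1.893 + 1.734 + 2.589 + 0.594 + 0.780 = 7.590
Σ_{i<j} σ_ij = 6.391
σ²_T = 7.590 + 2 × 6.391 = 20.372
α = (k/(k−1))·(1 − sum of item variances/σ²_T) = (5/4)·(1 − 7.590/20.372) = 0.784

Cronbach's alpha = 0.784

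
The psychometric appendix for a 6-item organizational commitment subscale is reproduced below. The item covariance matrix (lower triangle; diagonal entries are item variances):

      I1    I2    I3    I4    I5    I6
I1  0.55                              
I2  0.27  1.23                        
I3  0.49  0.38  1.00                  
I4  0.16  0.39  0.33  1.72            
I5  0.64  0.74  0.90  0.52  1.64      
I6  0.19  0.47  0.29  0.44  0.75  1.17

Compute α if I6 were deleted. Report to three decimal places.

Remaining items: I1, I2, I3, I4, I5 (k = 5).
sum of item variances = 0.55 + 1.23 + 1.00 + 1.72 + 1.64 = 6.14
σ²_T = 6.14 + 2 × 4.82 = 15.78
α (item deleted) = (5/4)·(1 − 6.14/15.78) = 0.764

α = 0.764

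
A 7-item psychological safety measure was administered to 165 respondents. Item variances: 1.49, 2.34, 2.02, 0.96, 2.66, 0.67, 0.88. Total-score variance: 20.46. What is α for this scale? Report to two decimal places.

α = 0.54

sum of item variances = 1.49 + 2.34 + 2.02 + 0.96 + 2.66 + 0.67 + 0.88 = 11.02
α = (k/(k−1))·(1 − sum of item variances/σ²_total) = (7/6)·(1 − 11.02/20.46) = 0.54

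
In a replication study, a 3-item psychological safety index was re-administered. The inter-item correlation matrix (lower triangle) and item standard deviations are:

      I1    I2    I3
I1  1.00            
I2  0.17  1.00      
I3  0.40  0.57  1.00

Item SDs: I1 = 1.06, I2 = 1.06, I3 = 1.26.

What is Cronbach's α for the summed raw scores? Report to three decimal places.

Σσ²ᵢ = 1.06² + 1.06² + 1.26² = 3.8348
Covariances σ_ij = r_ij · s_i · s_j:
  σ(I1,I2) = 0.17 × 1.06 × 1.06 = 0.1910
  σ(I1,I3) = 0.40 × 1.06 × 1.26 = 0.5342
  σ(I2,I3) = 0.57 × 1.06 × 1.26 = 0.7613
σ²_T = Σσ²ᵢ + 2·Σσ_ij = 3.8348 + 2 × 1.4865 = 6.8078
α = (3/2)·(1 − 3.8348/6.8078) = 0.655

Cronbach's α = 0.655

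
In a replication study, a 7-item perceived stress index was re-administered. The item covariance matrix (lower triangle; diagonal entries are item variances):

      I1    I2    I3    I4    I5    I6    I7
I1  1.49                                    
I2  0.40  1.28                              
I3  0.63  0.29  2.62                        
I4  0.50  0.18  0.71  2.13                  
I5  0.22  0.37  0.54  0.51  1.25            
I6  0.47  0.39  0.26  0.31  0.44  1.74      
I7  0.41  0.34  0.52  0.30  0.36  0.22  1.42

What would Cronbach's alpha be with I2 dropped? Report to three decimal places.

Remaining items: I1, I3, I4, I5, I6, I7 (k = 6).
ΣVar(i) = 1.49 + 2.62 + 2.13 + 1.25 + 1.74 + 1.42 = 10.65
Var(T) = 10.65 + 2 × 6.40 = 23.45
α (item deleted) = (6/5)·(1 − 10.65/23.45) = 0.655

α = 0.655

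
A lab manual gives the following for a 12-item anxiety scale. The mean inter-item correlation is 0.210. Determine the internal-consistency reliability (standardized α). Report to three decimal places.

α = 0.761

Standardized α = k·r̄ / (1 + (k−1)·r̄) = 12 × 0.210 / (1 + 11 × 0.210)
  = 2.5200 / 3.3100 = 0.761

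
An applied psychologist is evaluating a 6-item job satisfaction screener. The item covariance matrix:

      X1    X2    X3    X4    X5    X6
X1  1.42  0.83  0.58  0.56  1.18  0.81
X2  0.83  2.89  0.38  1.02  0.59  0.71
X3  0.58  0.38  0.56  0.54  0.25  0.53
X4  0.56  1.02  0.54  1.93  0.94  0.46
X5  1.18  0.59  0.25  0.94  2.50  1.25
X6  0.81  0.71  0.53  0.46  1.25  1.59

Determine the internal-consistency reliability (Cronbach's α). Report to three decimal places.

α = 0.794

Σσᵢ² = 1.42 + 2.89 + 0.56 + 1.93 + 2.50 + 1.59 = 10.89
Σ_{i<j} σ_ij = 10.63
σ²_total = 10.89 + 2 × 10.63 = 32.15
α = (k/(k−1))·(1 − Σσᵢ²/σ²_total) = (6/5)·(1 − 10.89/32.15) = 0.794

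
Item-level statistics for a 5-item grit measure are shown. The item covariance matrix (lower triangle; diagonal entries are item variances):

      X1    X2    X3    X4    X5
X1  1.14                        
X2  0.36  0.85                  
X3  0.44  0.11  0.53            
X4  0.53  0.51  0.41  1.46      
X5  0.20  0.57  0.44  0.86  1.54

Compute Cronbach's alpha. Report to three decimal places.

ΣVar(i) = 1.14 + 0.85 + 0.53 + 1.46 + 1.54 = 5.52
Sum of the distinct covariances = 4.43
σ²_total = 5.52 + 2 × 4.43 = 14.38
α = (k/(k−1))·(1 − ΣVar(i)/σ²_total) = (5/4)·(1 − 5.52/14.38) = 0.770

α = 0.770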